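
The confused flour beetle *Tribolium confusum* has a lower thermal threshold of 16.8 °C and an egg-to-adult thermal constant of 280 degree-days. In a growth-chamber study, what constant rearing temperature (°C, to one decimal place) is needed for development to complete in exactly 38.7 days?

Required daily accumulation = 280 / 38.7 = 7.235 DD/day.
T = T_base + 7.235 = 16.8 + 7.235 = 24.035 ≈ 24.0 °C.

24.0 °C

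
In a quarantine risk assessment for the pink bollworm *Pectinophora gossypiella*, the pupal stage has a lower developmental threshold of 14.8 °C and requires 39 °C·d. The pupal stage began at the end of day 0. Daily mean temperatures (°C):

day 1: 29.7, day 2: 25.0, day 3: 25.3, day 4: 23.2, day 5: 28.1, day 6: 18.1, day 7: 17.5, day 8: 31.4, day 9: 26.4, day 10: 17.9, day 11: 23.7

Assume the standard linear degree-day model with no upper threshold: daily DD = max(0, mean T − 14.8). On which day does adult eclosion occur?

Daily DD above 14.8 °C: 14.9, 10.2, 10.5, 8.4, 13.3, 3.3, 2.7, 16.6, 11.6, 3.1, 8.9.
Cumulative: 14.9, 25.1, 35.6, 44.0, 57.3, 60.6, 63.3, 79.9, 91.5, 94.6, 103.5.
The total first reaches 39 DD on day 4.

day 4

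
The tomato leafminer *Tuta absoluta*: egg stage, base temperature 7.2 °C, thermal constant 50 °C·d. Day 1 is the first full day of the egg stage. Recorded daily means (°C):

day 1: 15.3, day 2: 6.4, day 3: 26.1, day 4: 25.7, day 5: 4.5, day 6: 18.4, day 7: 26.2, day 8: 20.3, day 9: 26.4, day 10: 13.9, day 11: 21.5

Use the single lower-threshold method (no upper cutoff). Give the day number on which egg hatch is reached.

Daily DD above 7.2 °C: 8.1, 0.0, 18.9, 18.5, 0.0, 11.2, 19.0, 13.1, 19.2, 6.7, 14.3.
Cumulative: 8.1, 8.1, 27.0, 45.5, 45.5, 56.7, 75.7, 88.8, 108.0, 114.7, 129.0.
The total first reaches 50 DD on day 6.

day 6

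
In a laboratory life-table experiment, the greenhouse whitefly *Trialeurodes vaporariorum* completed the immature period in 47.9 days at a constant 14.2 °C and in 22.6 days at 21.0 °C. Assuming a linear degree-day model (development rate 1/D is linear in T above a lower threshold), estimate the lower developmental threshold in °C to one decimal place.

8.1 °C

Linear rate model ⇒ the product D·(T − T_b) is constant across temperatures.
47.9·(14.2 − T_b) = 22.6·(21.0 − T_b)
T_b = (47.9·14.2 − 22.6·21.0) / (47.9 − 22.6) = 205.58 / 25.3 = 8.126 °C ≈ 8.1 °C.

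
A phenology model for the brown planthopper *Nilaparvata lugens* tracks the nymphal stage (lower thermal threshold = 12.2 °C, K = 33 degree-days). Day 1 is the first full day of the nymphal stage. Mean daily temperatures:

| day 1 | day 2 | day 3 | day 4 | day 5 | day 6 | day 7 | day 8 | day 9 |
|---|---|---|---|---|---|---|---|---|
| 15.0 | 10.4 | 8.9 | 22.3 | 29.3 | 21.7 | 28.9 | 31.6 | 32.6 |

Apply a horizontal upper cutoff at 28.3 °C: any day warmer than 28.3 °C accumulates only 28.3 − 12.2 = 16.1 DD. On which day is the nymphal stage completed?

Daily DD above 12.2 °C (capped at 16.1): 2.8, 0.0, 0.0, 10.1, 16.1, 9.5, 16.1, 16.1, 16.1.
Cumulative: 2.8, 2.8, 2.8, 12.9, 29.0, 38.5, 54.6, 70.7, 86.8.
The total first reaches 33 DD on day 6.

day 6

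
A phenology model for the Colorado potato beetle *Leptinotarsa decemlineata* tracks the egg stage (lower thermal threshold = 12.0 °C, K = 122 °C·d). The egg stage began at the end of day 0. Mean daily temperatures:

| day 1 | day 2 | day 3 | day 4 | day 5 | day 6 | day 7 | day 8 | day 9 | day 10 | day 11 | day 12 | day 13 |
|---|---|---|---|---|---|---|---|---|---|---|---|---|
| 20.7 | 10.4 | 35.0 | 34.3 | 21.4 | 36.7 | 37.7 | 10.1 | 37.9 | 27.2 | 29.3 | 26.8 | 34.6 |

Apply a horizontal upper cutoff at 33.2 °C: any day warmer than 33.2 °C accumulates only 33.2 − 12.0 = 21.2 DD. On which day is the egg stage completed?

Daily DD above 12.0 °C (capped at 21.2): 8.7, 0.0, 21.2, 21.2, 9.4, 21.2, 21.2, 0.0, 21.2, 15.2, 17.3, 14.8, 21.2.
Cumulative: 8.7, 8.7, 29.9, 51.1, 60.5, 81.7, 102.9, 102.9, 124.1, 139.3, 156.6, 171.4, 192.6.
The total first reaches 122 DD on day 9.

day 9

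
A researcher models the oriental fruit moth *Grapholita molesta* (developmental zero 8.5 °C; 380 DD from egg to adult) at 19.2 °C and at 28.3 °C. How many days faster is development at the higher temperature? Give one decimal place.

At 19.2 °C: 380 / (19.2 − 8.5) = 380 / 10.7 = 35.514 d.
At 28.3 °C: 380 / (28.3 − 8.5) = 380 / 19.8 = 19.192 d.
Difference = |35.514 − 19.192| = 16.322 ≈ 16.3 days.

16.3 days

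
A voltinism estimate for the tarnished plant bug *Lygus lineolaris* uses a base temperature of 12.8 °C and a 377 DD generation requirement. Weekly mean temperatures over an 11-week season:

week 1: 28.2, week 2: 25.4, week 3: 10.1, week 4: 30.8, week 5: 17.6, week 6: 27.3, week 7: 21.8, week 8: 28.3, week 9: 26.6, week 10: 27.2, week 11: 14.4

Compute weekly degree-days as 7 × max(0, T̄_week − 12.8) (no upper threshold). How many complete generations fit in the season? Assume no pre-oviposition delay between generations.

Weekly DD (7 × max(0, T̄ − 12.8)): 107.8, 88.2, 0.0, 126.0, 33.6, 101.5, 63.0, 108.5, 96.6, 100.8, 11.2.
Season total = 837.2 DD.
Complete generations = ⌊837.2 / 377⌋ = 2.

2 generations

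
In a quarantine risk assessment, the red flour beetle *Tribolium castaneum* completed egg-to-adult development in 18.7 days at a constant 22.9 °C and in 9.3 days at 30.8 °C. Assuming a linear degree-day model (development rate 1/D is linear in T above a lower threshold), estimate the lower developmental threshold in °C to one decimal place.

15.1 °C

Under the model K = D·(T − T_b), so D₁·(T₁ − T_b) = D₂·(T₂ − T_b).
18.7·(22.9 − T_b) = 9.3·(30.8 − T_b)
T_b = (18.7·22.9 − 9.3·30.8) / (18.7 − 9.3) = 141.79 / 9.4 = 15.084 °C ≈ 15.1 °C.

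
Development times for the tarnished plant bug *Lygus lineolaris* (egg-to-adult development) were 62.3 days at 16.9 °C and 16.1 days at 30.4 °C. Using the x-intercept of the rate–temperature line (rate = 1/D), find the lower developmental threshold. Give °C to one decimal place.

Equal thermal constants: D₁(T₁ − T_b) = D₂(T₂ − T_b).
62.3·(16.9 − T_b) = 16.1·(30.4 − T_b)
T_b = (62.3·16.9 − 16.1·30.4) / (62.3 − 16.1) = 563.43 / 46.2 = 12.195 °C ≈ 12.2 °C.

12.2 °C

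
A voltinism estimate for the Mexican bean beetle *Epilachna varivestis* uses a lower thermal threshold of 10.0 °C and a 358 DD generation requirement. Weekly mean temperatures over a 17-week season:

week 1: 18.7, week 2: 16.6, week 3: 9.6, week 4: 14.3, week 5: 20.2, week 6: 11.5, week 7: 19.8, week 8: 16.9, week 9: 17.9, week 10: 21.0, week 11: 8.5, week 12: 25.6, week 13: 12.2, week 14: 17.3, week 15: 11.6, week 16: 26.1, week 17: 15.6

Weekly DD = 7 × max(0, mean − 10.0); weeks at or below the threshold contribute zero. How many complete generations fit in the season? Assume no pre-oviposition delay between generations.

Weekly DD (7 × max(0, T̄ − 10.0)): 60.9, 46.2, 0.0, 30.1, 71.4, 10.5, 68.6, 48.3, 55.3, 77.0, 0.0, 109.2, 15.4, 51.1, 11.2, 112.7, 39.2.
Season total = 807.1 DD.
Complete generations = ⌊807.1 / 358⌋ = 2.

2 generations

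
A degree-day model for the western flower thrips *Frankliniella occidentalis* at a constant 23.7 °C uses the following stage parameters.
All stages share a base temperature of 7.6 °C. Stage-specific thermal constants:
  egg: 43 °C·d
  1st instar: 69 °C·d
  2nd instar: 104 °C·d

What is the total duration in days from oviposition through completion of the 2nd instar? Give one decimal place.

13.4 days

Daily accumulation at 23.7 °C = 23.7 − 7.6 = 16.1 DD/day.
Total K = 43 + 69 + 104 = 216 DD.
Total duration = 216 / 16.1 = 13.416 ≈ 13.4 days.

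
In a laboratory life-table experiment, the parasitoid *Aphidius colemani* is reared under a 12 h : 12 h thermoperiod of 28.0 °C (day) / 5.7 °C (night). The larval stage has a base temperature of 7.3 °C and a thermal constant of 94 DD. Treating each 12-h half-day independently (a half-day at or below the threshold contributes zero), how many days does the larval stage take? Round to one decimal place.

9.1 days

Day half: max(0, 28.0 − 7.3) × 0.5 = 20.7 × 0.5 = 10.35 DD.
Night half: max(0, 5.7 − 7.3) × 0.5 = 0.0 × 0.5 = 0.00 DD.
Per 24 h: 10.35 DD/day.
Duration = 94 / 10.35 = 9.082 ≈ 9.1 days.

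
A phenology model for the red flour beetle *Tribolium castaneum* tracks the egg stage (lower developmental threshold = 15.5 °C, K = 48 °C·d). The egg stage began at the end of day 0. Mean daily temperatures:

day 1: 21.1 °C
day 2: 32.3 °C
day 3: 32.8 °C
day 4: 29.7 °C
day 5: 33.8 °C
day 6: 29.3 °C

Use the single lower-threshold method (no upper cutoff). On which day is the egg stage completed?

day 4

Daily DD above 15.5 °C: 5.6, 16.8, 17.3, 14.2, 18.3, 13.8.
Cumulative: 5.6, 22.4, 39.7, 53.9, 72.2, 86.0.
The total first reaches 48 DD on day 4.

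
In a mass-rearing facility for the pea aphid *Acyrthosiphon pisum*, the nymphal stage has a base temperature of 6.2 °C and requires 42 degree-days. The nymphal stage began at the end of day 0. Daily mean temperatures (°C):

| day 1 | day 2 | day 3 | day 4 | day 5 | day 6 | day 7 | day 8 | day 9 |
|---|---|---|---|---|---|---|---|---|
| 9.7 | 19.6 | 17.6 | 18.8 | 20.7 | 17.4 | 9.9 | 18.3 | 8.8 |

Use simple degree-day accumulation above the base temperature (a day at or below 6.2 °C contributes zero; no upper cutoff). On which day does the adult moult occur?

Daily DD above 6.2 °C: 3.5, 13.4, 11.4, 12.6, 14.5, 11.2, 3.7, 12.1, 2.6.
Cumulative: 3.5, 16.9, 28.3, 40.9, 55.4, 66.6, 70.3, 82.4, 85.0.
The total first reaches 42 DD on day 5.

day 5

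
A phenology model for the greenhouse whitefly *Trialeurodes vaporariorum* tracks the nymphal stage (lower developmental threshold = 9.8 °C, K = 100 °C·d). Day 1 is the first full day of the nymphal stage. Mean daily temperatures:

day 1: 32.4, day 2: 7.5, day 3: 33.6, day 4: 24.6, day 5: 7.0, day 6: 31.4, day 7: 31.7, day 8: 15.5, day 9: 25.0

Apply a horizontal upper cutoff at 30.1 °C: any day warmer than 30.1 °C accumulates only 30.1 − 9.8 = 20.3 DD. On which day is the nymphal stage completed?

day 8

Daily DD above 9.8 °C (capped at 20.3): 20.3, 0.0, 20.3, 14.8, 0.0, 20.3, 20.3, 5.7, 15.2.
Cumulative: 20.3, 20.3, 40.6, 55.4, 55.4, 75.7, 96.0, 101.7, 116.9.
The total first reaches 100 DD on day 8.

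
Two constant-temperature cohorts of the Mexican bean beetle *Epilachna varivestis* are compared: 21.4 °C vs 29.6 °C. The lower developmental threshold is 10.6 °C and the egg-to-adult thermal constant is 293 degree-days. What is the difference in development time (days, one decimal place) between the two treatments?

11.7 days

At 21.4 °C: 293 / (21.4 − 10.6) = 293 / 10.8 = 27.130 d.
At 29.6 °C: 293 / (29.6 − 10.6) = 293 / 19.0 = 15.421 d.
Difference = |27.130 − 15.421| = 11.709 ≈ 11.7 days.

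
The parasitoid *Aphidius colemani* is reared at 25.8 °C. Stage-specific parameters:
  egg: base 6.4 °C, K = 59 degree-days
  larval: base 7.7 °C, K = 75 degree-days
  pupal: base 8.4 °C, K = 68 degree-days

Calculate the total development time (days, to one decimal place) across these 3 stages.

11.1 days

egg: 59 / (25.8 − 6.4) = 59 / 19.4 = 3.041 d.
larval: 75 / (25.8 − 7.7) = 75 / 18.1 = 4.144 d.
pupal: 68 / (25.8 − 8.4) = 68 / 17.4 = 3.908 d.
Sum = 11.093 ≈ 11.1 days.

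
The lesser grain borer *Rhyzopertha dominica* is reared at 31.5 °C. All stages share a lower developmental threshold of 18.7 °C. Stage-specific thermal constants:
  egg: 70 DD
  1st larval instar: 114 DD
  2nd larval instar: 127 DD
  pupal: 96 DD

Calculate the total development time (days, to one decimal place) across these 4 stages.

31.8 days

Daily accumulation at 31.5 °C = 31.5 − 18.7 = 12.8 DD/day.
Total K = 70 + 114 + 127 + 96 = 407 DD.
Total duration = 407 / 12.8 = 31.797 ≈ 31.8 days.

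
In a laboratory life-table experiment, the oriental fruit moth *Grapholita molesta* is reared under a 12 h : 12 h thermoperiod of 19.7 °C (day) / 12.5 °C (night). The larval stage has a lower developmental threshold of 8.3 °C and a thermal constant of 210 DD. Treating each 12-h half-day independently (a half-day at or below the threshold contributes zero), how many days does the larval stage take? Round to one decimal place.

26.9 days

Day half: max(0, 19.7 − 8.3) × 0.5 = 11.4 × 0.5 = 5.70 DD.
Night half: max(0, 12.5 − 8.3) × 0.5 = 4.2 × 0.5 = 2.10 DD.
Per 24 h: 7.80 DD/day.
Duration = 210 / 7.80 = 26.923 ≈ 26.9 days.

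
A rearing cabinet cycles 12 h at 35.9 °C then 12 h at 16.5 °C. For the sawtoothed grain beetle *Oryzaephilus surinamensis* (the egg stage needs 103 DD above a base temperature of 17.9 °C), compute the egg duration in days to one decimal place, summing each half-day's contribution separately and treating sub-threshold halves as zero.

Day half: max(0, 35.9 − 17.9) × 0.5 = 18.0 × 0.5 = 9.00 DD.
Night half: max(0, 16.5 − 17.9) × 0.5 = 0.0 × 0.5 = 0.00 DD.
Per 24 h: 9.00 DD/day.
Duration = 103 / 9.00 = 11.444 ≈ 11.4 days.

11.4 days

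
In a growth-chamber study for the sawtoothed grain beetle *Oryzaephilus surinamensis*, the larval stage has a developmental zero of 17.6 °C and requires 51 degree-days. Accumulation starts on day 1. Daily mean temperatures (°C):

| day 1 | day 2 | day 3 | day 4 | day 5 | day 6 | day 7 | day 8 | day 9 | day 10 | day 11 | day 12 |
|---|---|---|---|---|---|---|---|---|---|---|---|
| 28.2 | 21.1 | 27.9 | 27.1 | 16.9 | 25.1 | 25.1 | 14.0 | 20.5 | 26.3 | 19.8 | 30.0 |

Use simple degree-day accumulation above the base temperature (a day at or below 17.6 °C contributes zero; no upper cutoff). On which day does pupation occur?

Daily DD above 17.6 °C: 10.6, 3.5, 10.3, 9.5, 0.0, 7.5, 7.5, 0.0, 2.9, 8.7, 2.2, 12.4.
Cumulative: 10.6, 14.1, 24.4, 33.9, 33.9, 41.4, 48.9, 48.9, 51.8, 60.5, 62.7, 75.1.
The total first reaches 51 DD on day 9.

day 9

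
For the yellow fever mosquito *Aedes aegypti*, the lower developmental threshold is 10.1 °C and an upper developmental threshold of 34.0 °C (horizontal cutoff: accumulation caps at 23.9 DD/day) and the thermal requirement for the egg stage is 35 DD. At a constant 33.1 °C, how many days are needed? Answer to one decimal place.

Daily accumulation = 33.1 − 10.1 = 23.0 DD/day.
Duration = 35 / 23.0 = 1.522 ≈ 1.5 days.

1.5 days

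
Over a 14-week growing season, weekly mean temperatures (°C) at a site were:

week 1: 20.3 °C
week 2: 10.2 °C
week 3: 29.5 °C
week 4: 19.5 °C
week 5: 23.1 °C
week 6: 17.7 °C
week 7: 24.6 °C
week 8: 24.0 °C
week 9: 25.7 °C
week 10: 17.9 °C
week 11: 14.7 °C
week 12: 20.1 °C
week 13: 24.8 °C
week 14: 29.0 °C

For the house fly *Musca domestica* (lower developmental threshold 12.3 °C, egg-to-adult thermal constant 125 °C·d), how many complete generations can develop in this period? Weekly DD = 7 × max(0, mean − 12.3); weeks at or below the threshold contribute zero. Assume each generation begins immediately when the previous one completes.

7 generations

Weekly DD (7 × max(0, T̄ − 12.3)): 56.0, 0.0, 120.4, 50.4, 75.6, 37.8, 86.1, 81.9, 93.8, 39.2, 16.8, 54.6, 87.5, 116.9.
Season total = 917.0 DD.
Complete generations = ⌊917.0 / 125⌋ = 7.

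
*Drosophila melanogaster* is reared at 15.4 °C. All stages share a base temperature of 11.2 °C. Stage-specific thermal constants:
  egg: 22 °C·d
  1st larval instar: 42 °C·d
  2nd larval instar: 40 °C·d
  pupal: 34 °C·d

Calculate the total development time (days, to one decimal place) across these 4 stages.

32.9 days

Daily accumulation at 15.4 °C = 15.4 − 11.2 = 4.2 DD/day.
Total K = 22 + 42 + 40 + 34 = 138 DD.
Total duration = 138 / 4.2 = 32.857 ≈ 32.9 days.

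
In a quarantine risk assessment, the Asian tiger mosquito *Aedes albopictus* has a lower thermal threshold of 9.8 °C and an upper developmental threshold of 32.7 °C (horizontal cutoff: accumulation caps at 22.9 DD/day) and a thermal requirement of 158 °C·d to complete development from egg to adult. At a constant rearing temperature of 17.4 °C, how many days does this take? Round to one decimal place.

Daily accumulation = 17.4 − 9.8 = 7.6 DD/day.
Duration = 158 / 7.6 = 20.789 ≈ 20.8 days.

20.8 days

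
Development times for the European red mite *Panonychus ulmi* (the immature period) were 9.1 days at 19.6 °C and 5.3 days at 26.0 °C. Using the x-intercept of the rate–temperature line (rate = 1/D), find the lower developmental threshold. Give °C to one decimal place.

Under the model K = D·(T − T_b), so D₁·(T₁ − T_b) = D₂·(T₂ − T_b).
9.1·(19.6 − T_b) = 5.3·(26.0 − T_b)
T_b = (9.1·19.6 − 5.3·26.0) / (9.1 − 5.3) = 40.56 / 3.8 = 10.674 °C ≈ 10.7 °C.

10.7 °C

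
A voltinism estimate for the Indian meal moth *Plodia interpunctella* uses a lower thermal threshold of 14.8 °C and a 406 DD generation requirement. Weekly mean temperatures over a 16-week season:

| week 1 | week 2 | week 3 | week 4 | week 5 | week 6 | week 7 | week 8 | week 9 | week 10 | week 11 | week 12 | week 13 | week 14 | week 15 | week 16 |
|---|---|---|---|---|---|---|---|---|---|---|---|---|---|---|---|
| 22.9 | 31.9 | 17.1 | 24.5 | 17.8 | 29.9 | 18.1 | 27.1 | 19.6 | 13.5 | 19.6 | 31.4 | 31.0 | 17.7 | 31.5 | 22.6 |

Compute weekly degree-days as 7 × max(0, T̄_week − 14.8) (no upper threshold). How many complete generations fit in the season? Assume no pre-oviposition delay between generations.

Weekly DD (7 × max(0, T̄ − 14.8)): 56.7, 119.7, 16.1, 67.9, 21.0, 105.7, 23.1, 86.1, 33.6, 0.0, 33.6, 116.2, 113.4, 20.3, 116.9, 54.6.
Season total = 984.9 DD.
Complete generations = ⌊984.9 / 406⌋ = 2.

2 generations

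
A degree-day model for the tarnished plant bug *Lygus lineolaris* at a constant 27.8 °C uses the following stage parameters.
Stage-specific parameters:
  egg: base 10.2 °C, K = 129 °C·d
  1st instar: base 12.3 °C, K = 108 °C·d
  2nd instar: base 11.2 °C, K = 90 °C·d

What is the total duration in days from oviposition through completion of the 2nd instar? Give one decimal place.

egg: 129 / (27.8 − 10.2) = 129 / 17.6 = 7.330 d.
1st instar: 108 / (27.8 − 12.3) = 108 / 15.5 = 6.968 d.
2nd instar: 90 / (27.8 − 11.2) = 90 / 16.6 = 5.422 d.
Sum = 19.719 ≈ 19.7 days.

19.7 days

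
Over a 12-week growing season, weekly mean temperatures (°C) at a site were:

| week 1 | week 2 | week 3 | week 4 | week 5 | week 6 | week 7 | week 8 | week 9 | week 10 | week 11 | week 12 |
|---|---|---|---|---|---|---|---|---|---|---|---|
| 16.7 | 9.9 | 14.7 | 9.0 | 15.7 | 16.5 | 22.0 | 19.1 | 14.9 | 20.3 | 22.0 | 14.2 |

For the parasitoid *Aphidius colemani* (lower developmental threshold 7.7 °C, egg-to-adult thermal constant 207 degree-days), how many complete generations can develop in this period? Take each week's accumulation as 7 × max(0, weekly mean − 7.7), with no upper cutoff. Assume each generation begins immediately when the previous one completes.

3 generations

Weekly DD (7 × max(0, T̄ − 7.7)): 63.0, 15.4, 49.0, 9.1, 56.0, 61.6, 100.1, 79.8, 50.4, 88.2, 100.1, 45.5.
Season total = 718.2 DD.
Complete generations = ⌊718.2 / 207⌋ = 3.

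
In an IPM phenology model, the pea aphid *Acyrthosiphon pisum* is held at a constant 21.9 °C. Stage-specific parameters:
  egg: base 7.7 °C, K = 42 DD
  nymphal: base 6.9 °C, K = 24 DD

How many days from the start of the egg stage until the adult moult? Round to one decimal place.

egg: 42 / (21.9 − 7.7) = 42 / 14.2 = 2.958 d.
nymphal: 24 / (21.9 − 6.9) = 24 / 15.0 = 1.600 d.
Sum = 4.558 ≈ 4.6 days.

4.6 days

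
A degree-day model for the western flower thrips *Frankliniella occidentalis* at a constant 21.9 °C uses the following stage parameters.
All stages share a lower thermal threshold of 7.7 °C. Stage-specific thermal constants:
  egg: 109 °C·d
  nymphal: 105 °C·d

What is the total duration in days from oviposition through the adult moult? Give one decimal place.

Daily accumulation at 21.9 °C = 21.9 − 7.7 = 14.2 DD/day.
Total K = 109 + 105 = 214 DD.
Total duration = 214 / 14.2 = 15.070 ≈ 15.1 days.

15.1 days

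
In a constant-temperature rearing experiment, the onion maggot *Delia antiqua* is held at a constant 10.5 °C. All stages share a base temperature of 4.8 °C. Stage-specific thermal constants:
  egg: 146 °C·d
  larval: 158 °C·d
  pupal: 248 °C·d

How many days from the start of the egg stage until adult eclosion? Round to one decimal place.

Daily accumulation at 10.5 °C = 10.5 − 4.8 = 5.7 DD/day.
Total K = 146 + 158 + 248 = 552 DD.
Total duration = 552 / 5.7 = 96.842 ≈ 96.8 days.

96.8 days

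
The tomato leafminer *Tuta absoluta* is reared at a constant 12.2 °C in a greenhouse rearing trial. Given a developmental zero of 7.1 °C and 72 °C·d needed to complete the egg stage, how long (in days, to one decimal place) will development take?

14.1 days

Daily accumulation = 12.2 − 7.1 = 5.1 DD/day.
Duration = 72 / 5.1 = 14.118 ≈ 14.1 days.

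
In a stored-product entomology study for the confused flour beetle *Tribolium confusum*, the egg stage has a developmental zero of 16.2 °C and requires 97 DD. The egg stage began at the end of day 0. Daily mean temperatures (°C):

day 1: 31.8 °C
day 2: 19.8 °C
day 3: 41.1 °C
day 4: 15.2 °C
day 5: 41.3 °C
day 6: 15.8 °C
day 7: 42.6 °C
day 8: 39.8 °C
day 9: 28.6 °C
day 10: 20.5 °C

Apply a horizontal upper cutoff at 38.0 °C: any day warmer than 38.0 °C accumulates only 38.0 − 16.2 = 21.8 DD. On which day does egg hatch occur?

Daily DD above 16.2 °C (capped at 21.8): 15.6, 3.6, 21.8, 0.0, 21.8, 0.0, 21.8, 21.8, 12.4, 4.3.
Cumulative: 15.6, 19.2, 41.0, 41.0, 62.8, 62.8, 84.6, 106.4, 118.8, 123.1.
The total first reaches 97 DD on day 8.

day 8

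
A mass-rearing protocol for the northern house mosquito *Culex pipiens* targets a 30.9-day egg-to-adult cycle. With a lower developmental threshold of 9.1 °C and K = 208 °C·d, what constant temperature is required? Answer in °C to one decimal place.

15.8 °C

Required daily accumulation = 208 / 30.9 = 6.731 DD/day.
T = T_base + 6.731 = 9.1 + 6.731 = 15.831 ≈ 15.8 °C.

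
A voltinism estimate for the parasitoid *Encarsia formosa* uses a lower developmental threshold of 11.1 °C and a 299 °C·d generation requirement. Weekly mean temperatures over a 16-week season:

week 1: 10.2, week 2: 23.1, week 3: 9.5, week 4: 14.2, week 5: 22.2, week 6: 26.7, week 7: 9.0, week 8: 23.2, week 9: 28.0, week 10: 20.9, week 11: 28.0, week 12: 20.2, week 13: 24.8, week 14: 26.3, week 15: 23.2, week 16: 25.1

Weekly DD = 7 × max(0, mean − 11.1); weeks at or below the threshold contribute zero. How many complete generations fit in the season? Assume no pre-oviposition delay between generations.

Weekly DD (7 × max(0, T̄ − 11.1)): 0.0, 84.0, 0.0, 21.7, 77.7, 109.2, 0.0, 84.7, 118.3, 68.6, 118.3, 63.7, 95.9, 106.4, 84.7, 98.0.
Season total = 1131.2 DD.
Complete generations = ⌊1131.2 / 299⌋ = 3.

3 generations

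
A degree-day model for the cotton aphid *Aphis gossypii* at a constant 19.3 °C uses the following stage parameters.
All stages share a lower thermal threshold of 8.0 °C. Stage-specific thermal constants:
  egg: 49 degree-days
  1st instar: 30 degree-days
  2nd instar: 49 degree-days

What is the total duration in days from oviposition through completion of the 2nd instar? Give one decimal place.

11.3 days

Daily accumulation at 19.3 °C = 19.3 − 8.0 = 11.3 DD/day.
Total K = 49 + 30 + 49 = 128 DD.
Total duration = 128 / 11.3 = 11.327 ≈ 11.3 days.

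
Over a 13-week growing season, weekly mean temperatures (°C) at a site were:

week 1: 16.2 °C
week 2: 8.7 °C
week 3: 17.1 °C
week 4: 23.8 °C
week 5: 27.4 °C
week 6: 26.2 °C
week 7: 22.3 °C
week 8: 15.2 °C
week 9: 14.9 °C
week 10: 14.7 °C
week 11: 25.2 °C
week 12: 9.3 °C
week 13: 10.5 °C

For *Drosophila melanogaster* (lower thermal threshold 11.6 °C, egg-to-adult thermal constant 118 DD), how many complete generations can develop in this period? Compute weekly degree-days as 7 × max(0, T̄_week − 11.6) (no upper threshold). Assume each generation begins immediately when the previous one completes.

Weekly DD (7 × max(0, T̄ − 11.6)): 32.2, 0.0, 38.5, 85.4, 110.6, 102.2, 74.9, 25.2, 23.1, 21.7, 95.2, 0.0, 0.0.
Season total = 609.0 DD.
Complete generations = ⌊609.0 / 118⌋ = 5.

5 generations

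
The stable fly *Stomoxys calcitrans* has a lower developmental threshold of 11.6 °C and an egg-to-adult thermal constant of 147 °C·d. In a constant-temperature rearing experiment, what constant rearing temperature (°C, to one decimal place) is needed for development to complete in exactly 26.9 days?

Required daily accumulation = 147 / 26.9 = 5.465 DD/day.
T = T_base + 5.465 = 11.6 + 5.465 = 17.065 ≈ 17.1 °C.

17.1 °C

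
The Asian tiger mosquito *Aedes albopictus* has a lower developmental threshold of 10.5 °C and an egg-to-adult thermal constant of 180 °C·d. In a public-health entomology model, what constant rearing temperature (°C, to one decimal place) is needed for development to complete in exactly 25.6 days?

Required daily accumulation = 180 / 25.6 = 7.031 DD/day.
T = T_base + 7.031 = 10.5 + 7.031 = 17.531 ≈ 17.5 °C.

17.5 °C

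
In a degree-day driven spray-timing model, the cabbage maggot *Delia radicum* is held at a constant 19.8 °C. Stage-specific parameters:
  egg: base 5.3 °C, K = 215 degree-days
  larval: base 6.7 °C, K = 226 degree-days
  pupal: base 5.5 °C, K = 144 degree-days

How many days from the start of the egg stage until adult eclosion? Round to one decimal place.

egg: 215 / (19.8 − 5.3) = 215 / 14.5 = 14.828 d.
larval: 226 / (19.8 − 6.7) = 226 / 13.1 = 17.252 d.
pupal: 144 / (19.8 − 5.5) = 144 / 14.3 = 10.070 d.
Sum = 42.149 ≈ 42.1 days.

42.1 days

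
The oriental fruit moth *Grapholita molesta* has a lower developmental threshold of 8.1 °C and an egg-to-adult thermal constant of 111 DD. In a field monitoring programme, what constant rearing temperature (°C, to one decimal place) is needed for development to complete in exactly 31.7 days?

11.6 °C

Required daily accumulation = 111 / 31.7 = 3.502 DD/day.
T = T_base + 3.502 = 8.1 + 3.502 = 11.602 ≈ 11.6 °C.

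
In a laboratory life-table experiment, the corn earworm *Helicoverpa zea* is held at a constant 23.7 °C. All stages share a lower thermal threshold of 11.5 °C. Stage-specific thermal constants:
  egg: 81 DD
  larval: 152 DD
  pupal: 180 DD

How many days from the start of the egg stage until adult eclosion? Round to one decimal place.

33.9 days

Daily accumulation at 23.7 °C = 23.7 − 11.5 = 12.2 DD/day.
Total K = 81 + 152 + 180 = 413 DD.
Total duration = 413 / 12.2 = 33.852 ≈ 33.9 days.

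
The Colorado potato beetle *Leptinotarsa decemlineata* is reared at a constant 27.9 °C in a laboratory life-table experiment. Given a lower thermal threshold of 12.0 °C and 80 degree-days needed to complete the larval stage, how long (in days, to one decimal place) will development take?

Daily accumulation = 27.9 − 12.0 = 15.9 DD/day.
Duration = 80 / 15.9 = 5.031 ≈ 5.0 days.

5.0 days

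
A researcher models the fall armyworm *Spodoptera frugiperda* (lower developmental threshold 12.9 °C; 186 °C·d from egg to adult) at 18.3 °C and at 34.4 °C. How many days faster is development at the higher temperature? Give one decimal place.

At 18.3 °C: 186 / (18.3 − 12.9) = 186 / 5.4 = 34.444 d.
At 34.4 °C: 186 / (34.4 − 12.9) = 186 / 21.5 = 8.651 d.
Difference = |34.444 − 8.651| = 25.793 ≈ 25.8 days.

25.8 days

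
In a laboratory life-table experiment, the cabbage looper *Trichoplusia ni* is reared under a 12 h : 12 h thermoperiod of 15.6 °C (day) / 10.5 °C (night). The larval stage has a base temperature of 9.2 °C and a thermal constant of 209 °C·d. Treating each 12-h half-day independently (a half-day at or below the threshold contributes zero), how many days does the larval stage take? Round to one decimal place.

Day half: max(0, 15.6 − 9.2) × 0.5 = 6.4 × 0.5 = 3.20 DD.
Night half: max(0, 10.5 − 9.2) × 0.5 = 1.3 × 0.5 = 0.65 DD.
Per 24 h: 3.85 DD/day.
Duration = 209 / 3.85 = 54.286 ≈ 54.3 days.

54.3 days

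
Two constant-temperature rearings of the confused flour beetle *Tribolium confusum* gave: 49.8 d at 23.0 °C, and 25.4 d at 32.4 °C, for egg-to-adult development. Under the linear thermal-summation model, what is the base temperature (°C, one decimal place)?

Linear rate model ⇒ the product D·(T − T_b) is constant across temperatures.
49.8·(23.0 − T_b) = 25.4·(32.4 − T_b)
T_b = (49.8·23.0 − 25.4·32.4) / (49.8 − 25.4) = 322.44 / 24.4 = 13.215 °C ≈ 13.2 °C.

13.2 °C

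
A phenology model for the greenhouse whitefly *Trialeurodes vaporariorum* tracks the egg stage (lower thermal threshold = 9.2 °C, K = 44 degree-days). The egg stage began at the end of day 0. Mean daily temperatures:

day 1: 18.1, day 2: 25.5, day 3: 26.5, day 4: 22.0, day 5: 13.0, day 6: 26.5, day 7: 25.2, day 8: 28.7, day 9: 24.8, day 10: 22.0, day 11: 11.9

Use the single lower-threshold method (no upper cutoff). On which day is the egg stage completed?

Daily DD above 9.2 °C: 8.9, 16.3, 17.3, 12.8, 3.8, 17.3, 16.0, 19.5, 15.6, 12.8, 2.7.
Cumulative: 8.9, 25.2, 42.5, 55.3, 59.1, 76.4, 92.4, 111.9, 127.5, 140.3, 143.0.
The total first reaches 44 DD on day 4.

day 4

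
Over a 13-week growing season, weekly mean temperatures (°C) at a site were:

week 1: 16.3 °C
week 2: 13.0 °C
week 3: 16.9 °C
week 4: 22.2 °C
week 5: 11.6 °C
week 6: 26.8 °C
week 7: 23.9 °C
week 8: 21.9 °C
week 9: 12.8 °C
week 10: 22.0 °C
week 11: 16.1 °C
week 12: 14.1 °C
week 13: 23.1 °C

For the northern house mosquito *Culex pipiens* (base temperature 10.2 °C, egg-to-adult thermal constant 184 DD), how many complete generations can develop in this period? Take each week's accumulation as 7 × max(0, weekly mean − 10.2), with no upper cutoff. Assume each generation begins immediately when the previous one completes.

4 generations

Weekly DD (7 × max(0, T̄ − 10.2)): 42.7, 19.6, 46.9, 84.0, 9.8, 116.2, 95.9, 81.9, 18.2, 82.6, 41.3, 27.3, 90.3.
Season total = 756.7 DD.
Complete generations = ⌊756.7 / 184⌋ = 4.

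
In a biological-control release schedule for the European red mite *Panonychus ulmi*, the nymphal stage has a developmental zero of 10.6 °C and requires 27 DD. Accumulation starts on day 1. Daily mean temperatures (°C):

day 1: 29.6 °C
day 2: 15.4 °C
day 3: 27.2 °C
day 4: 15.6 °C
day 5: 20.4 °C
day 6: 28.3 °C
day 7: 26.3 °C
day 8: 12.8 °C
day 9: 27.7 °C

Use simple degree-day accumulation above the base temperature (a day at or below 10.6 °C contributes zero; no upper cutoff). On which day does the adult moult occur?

day 3

Daily DD above 10.6 °C: 19.0, 4.8, 16.6, 5.0, 9.8, 17.7, 15.7, 2.2, 17.1.
Cumulative: 19.0, 23.8, 40.4, 45.4, 55.2, 72.9, 88.6, 90.8, 107.9.
The total first reaches 27 DD on day 3.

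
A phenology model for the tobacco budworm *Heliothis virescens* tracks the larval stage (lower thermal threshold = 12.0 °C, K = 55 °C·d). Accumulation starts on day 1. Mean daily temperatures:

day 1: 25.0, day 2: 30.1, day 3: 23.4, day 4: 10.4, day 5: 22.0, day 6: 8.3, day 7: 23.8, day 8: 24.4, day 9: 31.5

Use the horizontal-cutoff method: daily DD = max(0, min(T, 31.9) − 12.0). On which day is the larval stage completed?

Daily DD above 12.0 °C (capped at 19.9): 13.0, 18.1, 11.4, 0.0, 10.0, 0.0, 11.8, 12.4, 19.5.
Cumulative: 13.0, 31.1, 42.5, 42.5, 52.5, 52.5, 64.3, 76.7, 96.2.
The total first reaches 55 DD on day 7.

day 7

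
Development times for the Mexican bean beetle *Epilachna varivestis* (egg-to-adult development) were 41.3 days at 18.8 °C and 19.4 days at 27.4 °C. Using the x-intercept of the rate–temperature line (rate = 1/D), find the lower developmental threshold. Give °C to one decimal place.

11.2 °C

Linear rate model ⇒ the product D·(T − T_b) is constant across temperatures.
41.3·(18.8 − T_b) = 19.4·(27.4 − T_b)
T_b = (41.3·18.8 − 19.4·27.4) / (41.3 − 19.4) = 244.88 / 21.9 = 11.182 °C ≈ 11.2 °C.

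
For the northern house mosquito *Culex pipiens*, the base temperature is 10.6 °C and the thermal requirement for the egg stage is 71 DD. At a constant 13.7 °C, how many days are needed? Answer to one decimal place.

22.9 days

Daily accumulation = 13.7 − 10.6 = 3.1 DD/day.
Duration = 71 / 3.1 = 22.903 ≈ 22.9 days.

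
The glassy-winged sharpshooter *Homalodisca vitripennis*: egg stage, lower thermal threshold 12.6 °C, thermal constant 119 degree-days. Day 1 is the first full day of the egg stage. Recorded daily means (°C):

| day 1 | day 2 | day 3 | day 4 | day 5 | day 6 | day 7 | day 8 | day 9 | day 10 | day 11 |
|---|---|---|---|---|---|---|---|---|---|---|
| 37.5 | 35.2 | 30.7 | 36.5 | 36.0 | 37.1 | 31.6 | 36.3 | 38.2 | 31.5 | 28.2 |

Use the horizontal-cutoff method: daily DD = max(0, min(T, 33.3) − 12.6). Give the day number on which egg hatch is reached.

Daily DD above 12.6 °C (capped at 20.7): 20.7, 20.7, 18.1, 20.7, 20.7, 20.7, 19.0, 20.7, 20.7, 18.9, 15.6.
Cumulative: 20.7, 41.4, 59.5, 80.2, 100.9, 121.6, 140.6, 161.3, 182.0, 200.9, 216.5.
The total first reaches 119 DD on day 6.

day 6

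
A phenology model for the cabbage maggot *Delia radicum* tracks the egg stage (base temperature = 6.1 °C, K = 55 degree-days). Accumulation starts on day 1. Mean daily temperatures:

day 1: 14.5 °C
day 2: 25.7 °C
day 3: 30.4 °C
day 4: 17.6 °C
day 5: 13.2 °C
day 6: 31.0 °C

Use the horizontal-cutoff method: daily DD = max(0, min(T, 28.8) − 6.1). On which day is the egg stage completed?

day 4

Daily DD above 6.1 °C (capped at 22.7): 8.4, 19.6, 22.7, 11.5, 7.1, 22.7.
Cumulative: 8.4, 28.0, 50.7, 62.2, 69.3, 92.0.
The total first reaches 55 DD on day 4.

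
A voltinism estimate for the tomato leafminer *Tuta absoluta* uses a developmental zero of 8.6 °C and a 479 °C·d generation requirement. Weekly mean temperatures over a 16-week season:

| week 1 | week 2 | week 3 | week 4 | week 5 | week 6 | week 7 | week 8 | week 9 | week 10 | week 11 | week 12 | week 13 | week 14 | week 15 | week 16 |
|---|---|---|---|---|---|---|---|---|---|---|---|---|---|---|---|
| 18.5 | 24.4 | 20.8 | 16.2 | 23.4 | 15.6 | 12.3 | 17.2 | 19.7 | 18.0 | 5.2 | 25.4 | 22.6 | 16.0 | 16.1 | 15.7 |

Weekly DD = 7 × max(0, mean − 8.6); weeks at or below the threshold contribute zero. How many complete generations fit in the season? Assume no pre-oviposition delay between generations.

Weekly DD (7 × max(0, T̄ − 8.6)): 69.3, 110.6, 85.4, 53.2, 103.6, 49.0, 25.9, 60.2, 77.7, 65.8, 0.0, 117.6, 98.0, 51.8, 52.5, 49.7.
Season total = 1070.3 DD.
Complete generations = ⌊1070.3 / 479⌋ = 2.

2 generations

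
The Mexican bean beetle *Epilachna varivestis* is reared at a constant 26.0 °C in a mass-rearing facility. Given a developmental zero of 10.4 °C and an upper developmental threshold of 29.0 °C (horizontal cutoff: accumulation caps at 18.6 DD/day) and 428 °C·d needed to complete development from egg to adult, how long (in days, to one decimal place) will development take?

27.4 days

Daily accumulation = 26.0 − 10.4 = 15.6 DD/day.
Duration = 428 / 15.6 = 27.436 ≈ 27.4 days.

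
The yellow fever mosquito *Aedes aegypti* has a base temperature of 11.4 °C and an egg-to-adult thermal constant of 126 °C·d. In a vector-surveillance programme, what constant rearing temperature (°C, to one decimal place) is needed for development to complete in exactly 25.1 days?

Required daily accumulation = 126 / 25.1 = 5.020 DD/day.
T = T_base + 5.020 = 11.4 + 5.020 = 16.420 ≈ 16.4 °C.

16.4 °C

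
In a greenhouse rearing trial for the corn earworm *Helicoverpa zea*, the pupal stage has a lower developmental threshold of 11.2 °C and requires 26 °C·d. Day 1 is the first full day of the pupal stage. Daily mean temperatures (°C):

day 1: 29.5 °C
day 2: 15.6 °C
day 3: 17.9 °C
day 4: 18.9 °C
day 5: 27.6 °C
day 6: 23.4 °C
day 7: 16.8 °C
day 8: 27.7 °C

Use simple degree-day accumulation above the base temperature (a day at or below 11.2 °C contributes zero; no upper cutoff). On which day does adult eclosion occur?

Daily DD above 11.2 °C: 18.3, 4.4, 6.7, 7.7, 16.4, 12.2, 5.6, 16.5.
Cumulative: 18.3, 22.7, 29.4, 37.1, 53.5, 65.7, 71.3, 87.8.
The total first reaches 26 DD on day 3.

day 3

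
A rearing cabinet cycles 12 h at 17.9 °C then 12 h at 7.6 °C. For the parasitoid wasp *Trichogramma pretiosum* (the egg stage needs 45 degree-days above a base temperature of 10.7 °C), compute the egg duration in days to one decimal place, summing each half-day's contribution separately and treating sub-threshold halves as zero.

Day half: max(0, 17.9 − 10.7) × 0.5 = 7.2 × 0.5 = 3.60 DD.
Night half: max(0, 7.6 − 10.7) × 0.5 = 0.0 × 0.5 = 0.00 DD.
Per 24 h: 3.60 DD/day.
Duration = 45 / 3.60 = 12.500 ≈ 12.5 days.

12.5 days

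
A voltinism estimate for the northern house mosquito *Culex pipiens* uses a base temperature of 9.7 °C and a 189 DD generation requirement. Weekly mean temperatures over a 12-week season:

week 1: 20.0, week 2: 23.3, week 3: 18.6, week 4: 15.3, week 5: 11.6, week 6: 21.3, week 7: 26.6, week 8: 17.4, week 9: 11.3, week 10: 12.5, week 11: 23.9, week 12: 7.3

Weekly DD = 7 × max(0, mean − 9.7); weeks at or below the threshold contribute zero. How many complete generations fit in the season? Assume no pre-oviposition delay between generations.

Weekly DD (7 × max(0, T̄ − 9.7)): 72.1, 95.2, 62.3, 39.2, 13.3, 81.2, 118.3, 53.9, 11.2, 19.6, 99.4, 0.0.
Season total = 665.7 DD.
Complete generations = ⌊665.7 / 189⌋ = 3.

3 generations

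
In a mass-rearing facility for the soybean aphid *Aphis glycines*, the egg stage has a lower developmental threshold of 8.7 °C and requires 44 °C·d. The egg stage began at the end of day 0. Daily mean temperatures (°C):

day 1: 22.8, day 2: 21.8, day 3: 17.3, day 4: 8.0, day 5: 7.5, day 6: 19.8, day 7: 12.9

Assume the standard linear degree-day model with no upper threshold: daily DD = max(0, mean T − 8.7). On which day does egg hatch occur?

Daily DD above 8.7 °C: 14.1, 13.1, 8.6, 0.0, 0.0, 11.1, 4.2.
Cumulative: 14.1, 27.2, 35.8, 35.8, 35.8, 46.9, 51.1.
The total first reaches 44 DD on day 6.

day 6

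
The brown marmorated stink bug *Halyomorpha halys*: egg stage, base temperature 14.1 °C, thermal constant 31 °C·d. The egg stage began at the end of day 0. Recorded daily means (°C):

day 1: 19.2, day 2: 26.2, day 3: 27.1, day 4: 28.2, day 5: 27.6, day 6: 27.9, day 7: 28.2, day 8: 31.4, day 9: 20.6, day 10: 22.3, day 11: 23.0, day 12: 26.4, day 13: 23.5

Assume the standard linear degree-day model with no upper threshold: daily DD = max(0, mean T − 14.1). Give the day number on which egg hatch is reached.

day 4

Daily DD above 14.1 °C: 5.1, 12.1, 13.0, 14.1, 13.5, 13.8, 14.1, 17.3, 6.5, 8.2, 8.9, 12.3, 9.4.
Cumulative: 5.1, 17.2, 30.2, 44.3, 57.8, 71.6, 85.7, 103.0, 109.5, 117.7, 126.6, 138.9, 148.3.
The total first reaches 31 DD on day 4.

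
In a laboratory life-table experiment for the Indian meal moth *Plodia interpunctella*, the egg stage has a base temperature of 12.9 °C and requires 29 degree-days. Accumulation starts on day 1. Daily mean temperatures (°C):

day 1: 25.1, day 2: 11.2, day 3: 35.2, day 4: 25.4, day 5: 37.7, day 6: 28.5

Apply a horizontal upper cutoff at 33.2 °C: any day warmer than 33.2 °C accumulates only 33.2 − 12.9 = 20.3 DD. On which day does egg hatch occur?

day 3

Daily DD above 12.9 °C (capped at 20.3): 12.2, 0.0, 20.3, 12.5, 20.3, 15.6.
Cumulative: 12.2, 12.2, 32.5, 45.0, 65.3, 80.9.
The total first reaches 29 DD on day 3.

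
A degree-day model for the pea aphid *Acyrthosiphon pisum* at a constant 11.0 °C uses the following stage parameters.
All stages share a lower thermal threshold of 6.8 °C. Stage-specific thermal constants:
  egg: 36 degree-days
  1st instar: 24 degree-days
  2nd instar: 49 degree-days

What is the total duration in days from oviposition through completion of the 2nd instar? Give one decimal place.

Daily accumulation at 11.0 °C = 11.0 − 6.8 = 4.2 DD/day.
Total K = 36 + 24 + 49 = 109 DD.
Total duration = 109 / 4.2 = 25.952 ≈ 26.0 days.

26.0 days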